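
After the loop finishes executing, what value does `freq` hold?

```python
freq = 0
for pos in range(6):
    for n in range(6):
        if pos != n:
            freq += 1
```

Let's trace through this code step by step.

Initialize: freq = 0
Entering loop: for pos in range(6):
After iteration 1: pos = 0, freq = 5
After iteration 2: pos = 1, freq = 10
After iteration 3: pos = 2, freq = 15
After iteration 4: pos = 3, freq = 20
After iteration 5: pos = 4, freq = 25
After iteration 6: pos = 5, freq = 30
Loop ends.

Final answer: 30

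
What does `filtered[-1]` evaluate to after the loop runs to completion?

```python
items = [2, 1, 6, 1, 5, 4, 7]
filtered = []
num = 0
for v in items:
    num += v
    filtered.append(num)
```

Let's trace through this code step by step.

Initialize: items = [2, 1, 6, 1, 5, 4, 7]
Initialize: filtered = []
Initialize: num = 0
Entering loop: for v in items:
After iteration 1: v = 2, filtered = [2], num = 2
After iteration 2: v = 1, filtered = [2, 3], num = 3
After iteration 3: v = 6, filtered = [2, 3, 9], num = 9
After iteration 4: v = 1, filtered = [2, 3, 9, 10], num = 10
After iteration 5: v = 5, filtered = [2, 3, 9, 10, 15], num = 15
After iteration 6: v = 4, filtered = [2, 3, 9, 10, 15, 19], num = 19
After iteration 7: v = 7, filtered = [2, 3, 9, 10, 15, 19, 26], num = 26
Loop ends.
filtered[-1] = 26

Final answer: 26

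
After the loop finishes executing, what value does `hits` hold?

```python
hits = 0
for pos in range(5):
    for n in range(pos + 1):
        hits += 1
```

Let's trace through this code step by step.

Initialize: hits = 0
Entering loop: for pos in range(5):
After iteration 1: pos = 0, hits = 1, n = 0
After iteration 2: pos = 1, hits = 3, n = 1
After iteration 3: pos = 2, hits = 6, n = 2
After iteration 4: pos = 3, hits = 10, n = 3
After iteration 5: pos = 4, hits = 15, n = 4
Loop ends.

Final answer: 15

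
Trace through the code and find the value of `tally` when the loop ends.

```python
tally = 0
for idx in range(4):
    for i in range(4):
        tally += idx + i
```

Let's trace through this code step by step.

Initialize: tally = 0
Entering loop: for idx in range(4):
After iteration 1: idx = 0, tally = 6
After iteration 2: idx = 1, tally = 16
After iteration 3: idx = 2, tally = 30
After iteration 4: idx = 3, tally = 48
Loop ends.

Final answer: 48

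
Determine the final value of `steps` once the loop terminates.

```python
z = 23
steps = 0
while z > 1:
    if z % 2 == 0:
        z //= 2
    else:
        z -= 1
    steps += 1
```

Let's trace through this code step by step.

Initialize: z = 23
Initialize: steps = 0
Entering loop: while z > 1:
After iteration 1: z = 22, steps = 1
After iteration 2: z = 11, steps = 2
After iteration 3: z = 10, steps = 3
After iteration 4: z = 5, steps = 4
After iteration 5: z = 4, steps = 5
After iteration 6: z = 2, steps = 6
After iteration 7: z = 1, steps = 7
Loop ends.

Final answer: 7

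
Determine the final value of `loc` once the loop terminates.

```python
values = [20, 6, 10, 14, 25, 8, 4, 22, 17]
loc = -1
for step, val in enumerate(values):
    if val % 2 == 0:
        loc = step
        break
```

Let's trace through this code step by step.

Initialize: values = [20, 6, 10, 14, 25, 8, 4, 22, 17]
Initialize: loc = -1
Entering loop: for step, val in enumerate(values):
After iteration 1: step = 0, val = 20, loc = 0
Loop ends.

Final answer: 0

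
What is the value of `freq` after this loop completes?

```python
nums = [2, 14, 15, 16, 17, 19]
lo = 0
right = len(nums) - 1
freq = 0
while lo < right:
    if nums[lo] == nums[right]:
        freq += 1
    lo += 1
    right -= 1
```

Let's trace through this code step by step.

Initialize: nums = [2, 14, 15, 16, 17, 19]
Initialize: lo = 0
Initialize: right = 5
Initialize: freq = 0
Entering loop: while lo < right:
After iteration 1: lo = 1, right = 4, freq = 0
After iteration 2: lo = 2, right = 3, freq = 0
After iteration 3: lo = 3, right = 2, freq = 0
Loop ends.

Final answer: 0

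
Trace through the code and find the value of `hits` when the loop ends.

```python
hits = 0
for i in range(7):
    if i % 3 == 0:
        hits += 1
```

Let's trace through this code step by step.

Initialize: hits = 0
Entering loop: for i in range(7):
After iteration 1: i = 0, hits = 1
After iteration 2: i = 1, hits = 1
After iteration 3: i = 2, hits = 1
After iteration 4: i = 3, hits = 2
After iteration 5: i = 4, hits = 2
After iteration 6: i = 5, hits = 2
After iteration 7: i = 6, hits = 3
Loop ends.

Final answer: 3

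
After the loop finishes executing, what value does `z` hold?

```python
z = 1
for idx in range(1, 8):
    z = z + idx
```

Let's trace through this code step by step.

Initialize: z = 1
Entering loop: for idx in range(1, 8):
After iteration 1: idx = 1, z = 2
After iteration 2: idx = 2, z = 4
After iteration 3: idx = 3, z = 7
After iteration 4: idx = 4, z = 11
After iteration 5: idx = 5, z = 16
After iteration 6: idx = 6, z = 22
After iteration 7: idx = 7, z = 29
Loop ends.

Final answer: 29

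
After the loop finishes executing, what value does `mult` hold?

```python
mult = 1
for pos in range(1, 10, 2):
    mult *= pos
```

Let's trace through this code step by step.

Initialize: mult = 1
Entering loop: for pos in range(1, 10, 2):
After iteration 1: pos = 1, mult = 1
After iteration 2: pos = 3, mult = 3
After iteration 3: pos = 5, mult = 15
After iteration 4: pos = 7, mult = 105
After iteration 5: pos = 9, mult = 945
Loop ends.

Final answer: 945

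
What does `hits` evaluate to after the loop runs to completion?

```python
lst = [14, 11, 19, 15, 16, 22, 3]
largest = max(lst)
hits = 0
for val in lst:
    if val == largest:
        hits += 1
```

Let's trace through this code step by step.

Initialize: lst = [14, 11, 19, 15, 16, 22, 3]
Initialize: largest = 22
Initialize: hits = 0
Entering loop: for val in lst:
After iteration 1: val = 14, hits = 0
After iteration 2: val = 11, hits = 0
After iteration 3: val = 19, hits = 0
After iteration 4: val = 15, hits = 0
After iteration 5: val = 16, hits = 0
After iteration 6: val = 22, hits = 1
After iteration 7: val = 3, hits = 1
Loop ends.

Final answer: 1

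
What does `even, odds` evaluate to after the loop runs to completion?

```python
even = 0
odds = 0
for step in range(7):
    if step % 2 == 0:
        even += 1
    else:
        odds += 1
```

Let's trace through this code step by step.

Initialize: even = 0
Initialize: odds = 0
Entering loop: for step in range(7):
After iteration 1: step = 0, even = 1, odds = 0
After iteration 2: step = 1, even = 1, odds = 1
After iteration 3: step = 2, even = 2, odds = 1
After iteration 4: step = 3, even = 2, odds = 2
After iteration 5: step = 4, even = 3, odds = 2
After iteration 6: step = 5, even = 3, odds = 3
After iteration 7: step = 6, even = 4, odds = 3
Loop ends.

Final answer: 4, 3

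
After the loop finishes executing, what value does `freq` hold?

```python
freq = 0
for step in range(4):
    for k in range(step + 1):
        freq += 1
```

Let's trace through this code step by step.

Initialize: freq = 0
Entering loop: for step in range(4):
After iteration 1: step = 0, freq = 1, k = 0
After iteration 2: step = 1, freq = 3, k = 1
After iteration 3: step = 2, freq = 6, k = 2
After iteration 4: step = 3, freq = 10, k = 3
Loop ends.

Final answer: 10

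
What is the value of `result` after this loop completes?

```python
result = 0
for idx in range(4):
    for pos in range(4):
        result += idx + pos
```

Let's trace through this code step by step.

Initialize: result = 0
Entering loop: for idx in range(4):
After iteration 1: idx = 0, result = 6
After iteration 2: idx = 1, result = 16
After iteration 3: idx = 2, result = 30
After iteration 4: idx = 3, result = 48
Loop ends.

Final answer: 48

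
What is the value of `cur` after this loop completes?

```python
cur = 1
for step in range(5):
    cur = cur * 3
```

Let's trace through this code step by step.

Initialize: cur = 1
Entering loop: for step in range(5):
After iteration 1: step = 0, cur = 3
After iteration 2: step = 1, cur = 9
After iteration 3: step = 2, cur = 27
After iteration 4: step = 3, cur = 81
After iteration 5: step = 4, cur = 243
Loop ends.

Final answer: 243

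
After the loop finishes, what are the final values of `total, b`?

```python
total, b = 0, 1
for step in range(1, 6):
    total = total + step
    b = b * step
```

Let's trace through this code step by step.

Initialize: total = 0
Initialize: b = 1
Entering loop: for step in range(1, 6):
After iteration 1: step = 1, total = 1, b = 1
After iteration 2: step = 2, total = 3, b = 2
After iteration 3: step = 3, total = 6, b = 6
After iteration 4: step = 4, total = 10, b = 24
After iteration 5: step = 5, total = 15, b = 120
Loop ends.

Final answer: 15, 120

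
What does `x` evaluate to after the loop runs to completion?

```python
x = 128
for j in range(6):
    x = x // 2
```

Let's trace through this code step by step.

Initialize: x = 128
Entering loop: for j in range(6):
After iteration 1: j = 0, x = 64
After iteration 2: j = 1, x = 32
After iteration 3: j = 2, x = 16
After iteration 4: j = 3, x = 8
After iteration 5: j = 4, x = 4
After iteration 6: j = 5, x = 2
Loop ends.

Final answer: 2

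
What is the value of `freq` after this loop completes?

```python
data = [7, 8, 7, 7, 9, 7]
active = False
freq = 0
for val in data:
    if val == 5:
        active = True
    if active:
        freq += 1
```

Let's trace through this code step by step.

Initialize: data = [7, 8, 7, 7, 9, 7]
Initialize: active = False
Initialize: freq = 0
Entering loop: for val in data:
After iteration 1: val = 7, freq = 0
After iteration 2: val = 8, freq = 0
After iteration 3: val = 7, freq = 0
After iteration 4: val = 7, freq = 0
After iteration 5: val = 9, freq = 0
After iteration 6: val = 7, freq = 0
Loop ends.

Final answer: 0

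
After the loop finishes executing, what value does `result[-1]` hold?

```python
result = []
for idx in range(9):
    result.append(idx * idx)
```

Let's trace through this code step by step.

Initialize: result = []
Entering loop: for idx in range(9):
After iteration 1: idx = 0, result = [0]
After iteration 2: idx = 1, result = [0, 1]
After iteration 3: idx = 2, result = [0, 1, 4]
After iteration 4: idx = 3, result = [0, 1, 4, 9]
After iteration 5: idx = 4, result = [0, 1, 4, 9, 16]
After iteration 6: idx = 5, result = [0, 1, 4, 9, 16, 25]
After iteration 7: idx = 6, result = [0, 1, 4, 9, 16, 25, 36]
After iteration 8: idx = 7, result = [0, 1, 4, 9, 16, 25, 36, 49]
After iteration 9: idx = 8, result = [0, 1, 4, 9, 16, 25, 36, 49, 64]
Loop ends.
result[-1] = 64

Final answer: 64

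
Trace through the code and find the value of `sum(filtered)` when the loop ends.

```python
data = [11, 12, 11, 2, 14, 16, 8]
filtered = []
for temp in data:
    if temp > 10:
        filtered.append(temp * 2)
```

Let's trace through this code step by step.

Initialize: data = [11, 12, 11, 2, 14, 16, 8]
Initialize: filtered = []
Entering loop: for temp in data:
After iteration 1: temp = 11, filtered = [22]
After iteration 2: temp = 12, filtered = [22, 24]
After iteration 3: temp = 11, filtered = [22, 24, 22]
After iteration 4: temp = 2, filtered = [22, 24, 22]
After iteration 5: temp = 14, filtered = [22, 24, 22, 28]
After iteration 6: temp = 16, filtered = [22, 24, 22, 28, 32]
After iteration 7: temp = 8, filtered = [22, 24, 22, 28, 32]
Loop ends.
sum(filtered) = 128

Final answer: 128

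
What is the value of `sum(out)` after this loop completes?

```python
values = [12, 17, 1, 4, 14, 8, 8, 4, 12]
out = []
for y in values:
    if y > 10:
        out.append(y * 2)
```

Let's trace through this code step by step.

Initialize: values = [12, 17, 1, 4, 14, 8, 8, 4, 12]
Initialize: out = []
Entering loop: for y in values:
After iteration 1: y = 12, out = [24]
After iteration 2: y = 17, out = [24, 34]
After iteration 3: y = 1, out = [24, 34]
After iteration 4: y = 4, out = [24, 34]
After iteration 5: y = 14, out = [24, 34, 28]
After iteration 6: y = 8, out = [24, 34, 28]
After iteration 7: y = 8, out = [24, 34, 28]
After iteration 8: y = 4, out = [24, 34, 28]
After iteration 9: y = 12, out = [24, 34, 28, 24]
Loop ends.
sum(out) = 110

Final answer: 110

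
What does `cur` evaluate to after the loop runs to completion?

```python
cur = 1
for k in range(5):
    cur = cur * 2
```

Let's trace through this code step by step.

Initialize: cur = 1
Entering loop: for k in range(5):
After iteration 1: k = 0, cur = 2
After iteration 2: k = 1, cur = 4
After iteration 3: k = 2, cur = 8
After iteration 4: k = 3, cur = 16
After iteration 5: k = 4, cur = 32
Loop ends.

Final answer: 32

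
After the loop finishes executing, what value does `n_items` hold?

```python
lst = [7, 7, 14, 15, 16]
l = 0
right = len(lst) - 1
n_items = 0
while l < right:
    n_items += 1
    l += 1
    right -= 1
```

Let's trace through this code step by step.

Initialize: lst = [7, 7, 14, 15, 16]
Initialize: l = 0
Initialize: right = 4
Initialize: n_items = 0
Entering loop: while l < right:
After iteration 1: l = 1, right = 3, n_items = 1
After iteration 2: l = 2, right = 2, n_items = 2
Loop ends.

Final answer: 2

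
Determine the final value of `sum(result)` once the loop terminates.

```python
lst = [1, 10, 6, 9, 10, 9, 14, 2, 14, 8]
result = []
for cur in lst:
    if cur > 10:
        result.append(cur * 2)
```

Let's trace through this code step by step.

Initialize: lst = [1, 10, 6, 9, 10, 9, 14, 2, 14, 8]
Initialize: result = []
Entering loop: for cur in lst:
After iteration 1: cur = 1, result = []
After iteration 2: cur = 10, result = []
After iteration 3: cur = 6, result = []
After iteration 4: cur = 9, result = []
After iteration 5: cur = 10, result = []
After iteration 6: cur = 9, result = []
After iteration 7: cur = 14, result = [28]
After iteration 8: cur = 2, result = [28]
After iteration 9: cur = 14, result = [28, 28]
After iteration 10: cur = 8, result = [28, 28]
Loop ends.
sum(result) = 56

Final answer: 56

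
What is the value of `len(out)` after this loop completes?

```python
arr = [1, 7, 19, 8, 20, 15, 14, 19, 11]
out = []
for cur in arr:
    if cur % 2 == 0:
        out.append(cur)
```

Let's trace through this code step by step.

Initialize: arr = [1, 7, 19, 8, 20, 15, 14, 19, 11]
Initialize: out = []
Entering loop: for cur in arr:
After iteration 1: cur = 1, out = []
After iteration 2: cur = 7, out = []
After iteration 3: cur = 19, out = []
After iteration 4: cur = 8, out = [8]
After iteration 5: cur = 20, out = [8, 20]
After iteration 6: cur = 15, out = [8, 20]
After iteration 7: cur = 14, out = [8, 20, 14]
After iteration 8: cur = 19, out = [8, 20, 14]
After iteration 9: cur = 11, out = [8, 20, 14]
Loop ends.
len(out) = 3

Final answer: 3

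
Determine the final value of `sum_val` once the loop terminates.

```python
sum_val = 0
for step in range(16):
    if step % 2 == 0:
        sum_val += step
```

Let's trace through this code step by step.

Initialize: sum_val = 0
Entering loop: for step in range(16):
After iteration 1: step = 0, sum_val = 0
After iteration 2: step = 1, sum_val = 0
After iteration 3: step = 2, sum_val = 2
After iteration 4: step = 3, sum_val = 2
After iteration 5: step = 4, sum_val = 6
After iteration 6: step = 5, sum_val = 6
After iteration 7: step = 6, sum_val = 12
After iteration 8: step = 7, sum_val = 12
After iteration 9: step = 8, sum_val = 20
After iteration 10: step = 9, sum_val = 20
After iteration 11: step = 10, sum_val = 30
After iteration 12: step = 11, sum_val = 30
After iteration 13: step = 12, sum_val = 42
After iteration 14: step = 13, sum_val = 42
After iteration 15: step = 14, sum_val = 56
After iteration 16: step = 15, sum_val = 56
Loop ends.

Final answer: 56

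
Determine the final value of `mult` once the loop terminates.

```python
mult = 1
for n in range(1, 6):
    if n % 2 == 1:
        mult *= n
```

Let's trace through this code step by step.

Initialize: mult = 1
Entering loop: for n in range(1, 6):
After iteration 1: n = 1, mult = 1
After iteration 2: n = 2, mult = 1
After iteration 3: n = 3, mult = 3
After iteration 4: n = 4, mult = 3
After iteration 5: n = 5, mult = 15
Loop ends.

Final answer: 15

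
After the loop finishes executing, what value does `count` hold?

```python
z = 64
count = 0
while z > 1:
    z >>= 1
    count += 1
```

Let's trace through this code step by step.

Initialize: z = 64
Initialize: count = 0
Entering loop: while z > 1:
After iteration 1: z = 32, count = 1
After iteration 2: z = 16, count = 2
After iteration 3: z = 8, count = 3
After iteration 4: z = 4, count = 4
After iteration 5: z = 2, count = 5
After iteration 6: z = 1, count = 6
Loop ends.

Final answer: 6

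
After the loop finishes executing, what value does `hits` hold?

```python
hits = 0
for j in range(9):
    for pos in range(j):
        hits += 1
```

Let's trace through this code step by step.

Initialize: hits = 0
Entering loop: for j in range(9):
After iteration 1: j = 0, hits = 0
After iteration 2: j = 1, hits = 1, pos = 0
After iteration 3: j = 2, hits = 3, pos = 1
After iteration 4: j = 3, hits = 6, pos = 2
After iteration 5: j = 4, hits = 10, pos = 3
After iteration 6: j = 5, hits = 15, pos = 4
After iteration 7: j = 6, hits = 21, pos = 5
After iteration 8: j = 7, hits = 28, pos = 6
After iteration 9: j = 8, hits = 36, pos = 7
Loop ends.

Final answer: 36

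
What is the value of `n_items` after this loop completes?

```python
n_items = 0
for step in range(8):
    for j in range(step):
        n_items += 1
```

Let's trace through this code step by step.

Initialize: n_items = 0
Entering loop: for step in range(8):
After iteration 1: step = 0, n_items = 0
After iteration 2: step = 1, n_items = 1, j = 0
After iteration 3: step = 2, n_items = 3, j = 1
After iteration 4: step = 3, n_items = 6, j = 2
After iteration 5: step = 4, n_items = 10, j = 3
After iteration 6: step = 5, n_items = 15, j = 4
After iteration 7: step = 6, n_items = 21, j = 5
After iteration 8: step = 7, n_items = 28, j = 6
Loop ends.

Final answer: 28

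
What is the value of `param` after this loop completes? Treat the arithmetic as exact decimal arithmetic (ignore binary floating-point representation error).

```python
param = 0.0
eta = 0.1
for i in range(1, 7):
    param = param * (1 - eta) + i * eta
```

Let's trace through this code step by step.

Initialize: param = 0.0
Initialize: eta = 0.1
Entering loop: for i in range(1, 7):
After iteration 1: i = 1, param = 0.1
After iteration 2: i = 2, param = 0.29
After iteration 3: i = 3, param = 0.561
After iteration 4: i = 4, param = 0.9049
After iteration 5: i = 5, param = 1.31441
After iteration 6: i = 6, param = 1.782969
Loop ends.

Final answer: 1.782969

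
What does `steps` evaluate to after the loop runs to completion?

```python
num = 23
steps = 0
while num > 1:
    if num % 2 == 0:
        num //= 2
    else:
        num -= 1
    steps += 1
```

Let's trace through this code step by step.

Initialize: num = 23
Initialize: steps = 0
Entering loop: while num > 1:
After iteration 1: num = 22, steps = 1
After iteration 2: num = 11, steps = 2
After iteration 3: num = 10, steps = 3
After iteration 4: num = 5, steps = 4
After iteration 5: num = 4, steps = 5
After iteration 6: num = 2, steps = 6
After iteration 7: num = 1, steps = 7
Loop ends.

Final answer: 7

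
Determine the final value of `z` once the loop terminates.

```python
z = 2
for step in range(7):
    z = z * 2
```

Let's trace through this code step by step.

Initialize: z = 2
Entering loop: for step in range(7):
After iteration 1: step = 0, z = 4
After iteration 2: step = 1, z = 8
After iteration 3: step = 2, z = 16
After iteration 4: step = 3, z = 32
After iteration 5: step = 4, z = 64
After iteration 6: step = 5, z = 128
After iteration 7: step = 6, z = 256
Loop ends.

Final answer: 256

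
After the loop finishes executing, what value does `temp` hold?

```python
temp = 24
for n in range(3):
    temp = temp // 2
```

Let's trace through this code step by step.

Initialize: temp = 24
Entering loop: for n in range(3):
After iteration 1: n = 0, temp = 12
After iteration 2: n = 1, temp = 6
After iteration 3: n = 2, temp = 3
Loop ends.

Final answer: 3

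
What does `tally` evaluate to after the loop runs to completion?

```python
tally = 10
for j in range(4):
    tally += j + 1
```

Let's trace through this code step by step.

Initialize: tally = 10
Entering loop: for j in range(4):
After iteration 1: j = 0, tally = 11
After iteration 2: j = 1, tally = 13
After iteration 3: j = 2, tally = 16
After iteration 4: j = 3, tally = 20
Loop ends.

Final answer: 20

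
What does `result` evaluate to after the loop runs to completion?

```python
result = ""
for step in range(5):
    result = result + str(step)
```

Let's trace through this code step by step.

Initialize: result = ''
Entering loop: for step in range(5):
After iteration 1: step = 0, result = '0'
After iteration 2: step = 1, result = '01'
After iteration 3: step = 2, result = '012'
After iteration 4: step = 3, result = '0123'
After iteration 5: step = 4, result = '01234'
Loop ends.

Final answer: '01234'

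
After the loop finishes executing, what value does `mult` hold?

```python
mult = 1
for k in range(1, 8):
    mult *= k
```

Let's trace through this code step by step.

Initialize: mult = 1
Entering loop: for k in range(1, 8):
After iteration 1: k = 1, mult = 1
After iteration 2: k = 2, mult = 2
After iteration 3: k = 3, mult = 6
After iteration 4: k = 4, mult = 24
After iteration 5: k = 5, mult = 120
After iteration 6: k = 6, mult = 720
After iteration 7: k = 7, mult = 5040
Loop ends.

Final answer: 5040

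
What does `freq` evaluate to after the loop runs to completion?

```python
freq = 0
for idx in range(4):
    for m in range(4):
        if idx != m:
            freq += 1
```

Let's trace through this code step by step.

Initialize: freq = 0
Entering loop: for idx in range(4):
After iteration 1: idx = 0, freq = 3
After iteration 2: idx = 1, freq = 6
After iteration 3: idx = 2, freq = 9
After iteration 4: idx = 3, freq = 12
Loop ends.

Final answer: 12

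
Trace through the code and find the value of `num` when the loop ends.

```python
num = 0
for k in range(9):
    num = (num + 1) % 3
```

Let's trace through this code step by step.

Initialize: num = 0
Entering loop: for k in range(9):
After iteration 1: k = 0, num = 1
After iteration 2: k = 1, num = 2
After iteration 3: k = 2, num = 0
After iteration 4: k = 3, num = 1
After iteration 5: k = 4, num = 2
After iteration 6: k = 5, num = 0
After iteration 7: k = 6, num = 1
After iteration 8: k = 7, num = 2
After iteration 9: k = 8, num = 0
Loop ends.

Final answer: 0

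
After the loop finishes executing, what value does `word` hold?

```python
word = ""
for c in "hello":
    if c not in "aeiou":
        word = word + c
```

Let's trace through this code step by step.

Initialize: word = ''
Entering loop: for c in "hello":
After iteration 1: c = 'h', word = 'h'
After iteration 2: c = 'e', word = 'h'
After iteration 3: c = 'l', word = 'hl'
After iteration 4: c = 'l', word = 'hll'
After iteration 5: c = 'o', word = 'hll'
Loop ends.

Final answer: 'hll'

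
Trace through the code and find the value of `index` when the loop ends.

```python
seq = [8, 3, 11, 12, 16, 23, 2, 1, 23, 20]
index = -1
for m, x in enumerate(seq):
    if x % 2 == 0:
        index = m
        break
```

Let's trace through this code step by step.

Initialize: seq = [8, 3, 11, 12, 16, 23, 2, 1, 23, 20]
Initialize: index = -1
Entering loop: for m, x in enumerate(seq):
After iteration 1: m = 0, x = 8, index = 0
Loop ends.

Final answer: 0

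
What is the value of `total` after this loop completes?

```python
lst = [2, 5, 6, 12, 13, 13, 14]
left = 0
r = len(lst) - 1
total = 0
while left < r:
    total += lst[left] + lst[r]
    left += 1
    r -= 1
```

Let's trace through this code step by step.

Initialize: lst = [2, 5, 6, 12, 13, 13, 14]
Initialize: left = 0
Initialize: r = 6
Initialize: total = 0
Entering loop: while left < r:
After iteration 1: left = 1, r = 5, total = 16
After iteration 2: left = 2, r = 4, total = 34
After iteration 3: left = 3, r = 3, total = 53
Loop ends.

Final answer: 53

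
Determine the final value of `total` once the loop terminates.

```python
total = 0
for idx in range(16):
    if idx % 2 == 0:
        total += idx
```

Let's trace through this code step by step.

Initialize: total = 0
Entering loop: for idx in range(16):
After iteration 1: idx = 0, total = 0
After iteration 2: idx = 1, total = 0
After iteration 3: idx = 2, total = 2
After iteration 4: idx = 3, total = 2
After iteration 5: idx = 4, total = 6
After iteration 6: idx = 5, total = 6
After iteration 7: idx = 6, total = 12
After iteration 8: idx = 7, total = 12
After iteration 9: idx = 8, total = 20
After iteration 10: idx = 9, total = 20
After iteration 11: idx = 10, total = 30
After iteration 12: idx = 11, total = 30
After iteration 13: idx = 12, total = 42
After iteration 14: idx = 13, total = 42
After iteration 15: idx = 14, total = 56
After iteration 16: idx = 15, total = 56
Loop ends.

Final answer: 56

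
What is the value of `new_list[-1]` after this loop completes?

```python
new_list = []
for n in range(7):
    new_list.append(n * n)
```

Let's trace through this code step by step.

Initialize: new_list = []
Entering loop: for n in range(7):
After iteration 1: n = 0, new_list = [0]
After iteration 2: n = 1, new_list = [0, 1]
After iteration 3: n = 2, new_list = [0, 1, 4]
After iteration 4: n = 3, new_list = [0, 1, 4, 9]
After iteration 5: n = 4, new_list = [0, 1, 4, 9, 16]
After iteration 6: n = 5, new_list = [0, 1, 4, 9, 16, 25]
After iteration 7: n = 6, new_list = [0, 1, 4, 9, 16, 25, 36]
Loop ends.
new_list[-1] = 36

Final answer: 36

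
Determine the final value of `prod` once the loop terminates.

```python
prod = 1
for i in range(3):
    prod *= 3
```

Let's trace through this code step by step.

Initialize: prod = 1
Entering loop: for i in range(3):
After iteration 1: i = 0, prod = 3
After iteration 2: i = 1, prod = 9
After iteration 3: i = 2, prod = 27
Loop ends.

Final answer: 27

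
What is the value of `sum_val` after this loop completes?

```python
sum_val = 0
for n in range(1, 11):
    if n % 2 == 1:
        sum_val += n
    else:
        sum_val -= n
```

Let's trace through this code step by step.

Initialize: sum_val = 0
Entering loop: for n in range(1, 11):
After iteration 1: n = 1, sum_val = 1
After iteration 2: n = 2, sum_val = -1
After iteration 3: n = 3, sum_val = 2
After iteration 4: n = 4, sum_val = -2
After iteration 5: n = 5, sum_val = 3
After iteration 6: n = 6, sum_val = -3
After iteration 7: n = 7, sum_val = 4
After iteration 8: n = 8, sum_val = -4
After iteration 9: n = 9, sum_val = 5
After iteration 10: n = 10, sum_val = -5
Loop ends.

Final answer: -5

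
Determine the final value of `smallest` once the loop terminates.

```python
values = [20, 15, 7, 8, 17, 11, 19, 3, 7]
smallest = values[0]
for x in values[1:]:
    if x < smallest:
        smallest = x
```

Let's trace through this code step by step.

Initialize: values = [20, 15, 7, 8, 17, 11, 19, 3, 7]
Initialize: smallest = 20
Entering loop: for x in values[1:]:
After iteration 1: x = 15, smallest = 15
After iteration 2: x = 7, smallest = 7
After iteration 3: x = 8, smallest = 7
After iteration 4: x = 17, smallest = 7
After iteration 5: x = 11, smallest = 7
After iteration 6: x = 19, smallest = 7
After iteration 7: x = 3, smallest = 3
After iteration 8: x = 7, smallest = 3
Loop ends.

Final answer: 3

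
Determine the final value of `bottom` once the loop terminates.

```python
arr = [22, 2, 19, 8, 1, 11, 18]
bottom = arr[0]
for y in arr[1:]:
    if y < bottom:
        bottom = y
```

Let's trace through this code step by step.

Initialize: arr = [22, 2, 19, 8, 1, 11, 18]
Initialize: bottom = 22
Entering loop: for y in arr[1:]:
After iteration 1: y = 2, bottom = 2
After iteration 2: y = 19, bottom = 2
After iteration 3: y = 8, bottom = 2
After iteration 4: y = 1, bottom = 1
After iteration 5: y = 11, bottom = 1
After iteration 6: y = 18, bottom = 1
Loop ends.

Final answer: 1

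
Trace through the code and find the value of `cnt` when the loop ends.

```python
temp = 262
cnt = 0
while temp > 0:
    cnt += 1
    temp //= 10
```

Let's trace through this code step by step.

Initialize: temp = 262
Initialize: cnt = 0
Entering loop: while temp > 0:
After iteration 1: temp = 26, cnt = 1
After iteration 2: temp = 2, cnt = 2
After iteration 3: temp = 0, cnt = 3
Loop ends.

Final answer: 3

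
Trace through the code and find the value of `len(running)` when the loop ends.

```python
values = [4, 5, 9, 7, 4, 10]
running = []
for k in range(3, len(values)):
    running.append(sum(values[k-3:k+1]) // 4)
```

Let's trace through this code step by step.

Initialize: values = [4, 5, 9, 7, 4, 10]
Initialize: running = []
Entering loop: for k in range(3, len(values)):
After iteration 1: k = 3, running = [6]
After iteration 2: k = 4, running = [6, 6]
After iteration 3: k = 5, running = [6, 6, 7]
Loop ends.
len(running) = 3

Final answer: 3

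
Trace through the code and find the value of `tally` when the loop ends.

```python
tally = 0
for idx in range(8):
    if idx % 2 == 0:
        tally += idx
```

Let's trace through this code step by step.

Initialize: tally = 0
Entering loop: for idx in range(8):
After iteration 1: idx = 0, tally = 0
After iteration 2: idx = 1, tally = 0
After iteration 3: idx = 2, tally = 2
After iteration 4: idx = 3, tally = 2
After iteration 5: idx = 4, tally = 6
After iteration 6: idx = 5, tally = 6
After iteration 7: idx = 6, tally = 12
After iteration 8: idx = 7, tally = 12
Loop ends.

Final answer: 12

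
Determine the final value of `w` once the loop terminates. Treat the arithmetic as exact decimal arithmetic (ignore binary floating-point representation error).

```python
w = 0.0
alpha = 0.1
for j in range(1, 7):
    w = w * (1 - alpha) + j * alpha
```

Let's trace through this code step by step.

Initialize: w = 0.0
Initialize: alpha = 0.1
Entering loop: for j in range(1, 7):
After iteration 1: j = 1, w = 0.1
After iteration 2: j = 2, w = 0.29
After iteration 3: j = 3, w = 0.561
After iteration 4: j = 4, w = 0.9049
After iteration 5: j = 5, w = 1.31441
After iteration 6: j = 6, w = 1.782969
Loop ends.

Final answer: 1.782969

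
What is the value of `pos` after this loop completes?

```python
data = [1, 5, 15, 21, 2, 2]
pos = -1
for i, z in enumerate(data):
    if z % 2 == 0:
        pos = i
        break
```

Let's trace through this code step by step.

Initialize: data = [1, 5, 15, 21, 2, 2]
Initialize: pos = -1
Entering loop: for i, z in enumerate(data):
After iteration 1: i = 0, z = 1, pos = -1
After iteration 2: i = 1, z = 5, pos = -1
After iteration 3: i = 2, z = 15, pos = -1
After iteration 4: i = 3, z = 21, pos = -1
After iteration 5: i = 4, z = 2, pos = 4
Loop ends.

Final answer: 4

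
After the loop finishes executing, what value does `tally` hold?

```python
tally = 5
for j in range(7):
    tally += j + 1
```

Let's trace through this code step by step.

Initialize: tally = 5
Entering loop: for j in range(7):
After iteration 1: j = 0, tally = 6
After iteration 2: j = 1, tally = 8
After iteration 3: j = 2, tally = 11
After iteration 4: j = 3, tally = 15
After iteration 5: j = 4, tally = 20
After iteration 6: j = 5, tally = 26
After iteration 7: j = 6, tally = 33
Loop ends.

Final answer: 33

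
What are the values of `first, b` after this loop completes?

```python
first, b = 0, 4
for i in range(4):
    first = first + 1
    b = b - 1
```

Let's trace through this code step by step.

Initialize: first = 0
Initialize: b = 4
Entering loop: for i in range(4):
After iteration 1: i = 0, first = 1, b = 3
After iteration 2: i = 1, first = 2, b = 2
After iteration 3: i = 2, first = 3, b = 1
After iteration 4: i = 3, first = 4, b = 0
Loop ends.

Final answer: 4, 0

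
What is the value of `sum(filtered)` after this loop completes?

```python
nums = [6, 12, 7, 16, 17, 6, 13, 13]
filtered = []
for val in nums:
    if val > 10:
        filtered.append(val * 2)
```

Let's trace through this code step by step.

Initialize: nums = [6, 12, 7, 16, 17, 6, 13, 13]
Initialize: filtered = []
Entering loop: for val in nums:
After iteration 1: val = 6, filtered = []
After iteration 2: val = 12, filtered = [24]
After iteration 3: val = 7, filtered = [24]
After iteration 4: val = 16, filtered = [24, 32]
After iteration 5: val = 17, filtered = [24, 32, 34]
After iteration 6: val = 6, filtered = [24, 32, 34]
After iteration 7: val = 13, filtered = [24, 32, 34, 26]
After iteration 8: val = 13, filtered = [24, 32, 34, 26, 26]
Loop ends.
sum(filtered) = 142

Final answer: 142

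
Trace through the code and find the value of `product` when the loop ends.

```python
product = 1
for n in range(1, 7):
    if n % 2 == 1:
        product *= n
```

Let's trace through this code step by step.

Initialize: product = 1
Entering loop: for n in range(1, 7):
After iteration 1: n = 1, product = 1
After iteration 2: n = 2, product = 1
After iteration 3: n = 3, product = 3
After iteration 4: n = 4, product = 3
After iteration 5: n = 5, product = 15
After iteration 6: n = 6, product = 15
Loop ends.

Final answer: 15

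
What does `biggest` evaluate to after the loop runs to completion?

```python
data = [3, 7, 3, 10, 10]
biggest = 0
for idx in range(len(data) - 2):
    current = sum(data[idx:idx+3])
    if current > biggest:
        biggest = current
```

Let's trace through this code step by step.

Initialize: data = [3, 7, 3, 10, 10]
Initialize: biggest = 0
Entering loop: for idx in range(len(data) - 2):
After iteration 1: idx = 0, biggest = 13, current = 13
After iteration 2: idx = 1, biggest = 20, current = 20
After iteration 3: idx = 2, biggest = 23, current = 23
Loop ends.

Final answer: 23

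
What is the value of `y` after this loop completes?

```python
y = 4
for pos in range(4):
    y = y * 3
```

Let's trace through this code step by step.

Initialize: y = 4
Entering loop: for pos in range(4):
After iteration 1: pos = 0, y = 12
After iteration 2: pos = 1, y = 36
After iteration 3: pos = 2, y = 108
After iteration 4: pos = 3, y = 324
Loop ends.

Final answer: 324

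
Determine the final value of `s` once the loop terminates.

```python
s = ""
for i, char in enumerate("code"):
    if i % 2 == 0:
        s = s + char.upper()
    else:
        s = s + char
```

Let's trace through this code step by step.

Initialize: s = ''
Entering loop: for i, char in enumerate("code"):
After iteration 1: i = 0, char = 'c', s = 'C'
After iteration 2: i = 1, char = 'o', s = 'Co'
After iteration 3: i = 2, char = 'd', s = 'CoD'
After iteration 4: i = 3, char = 'e', s = 'CoDe'
Loop ends.

Final answer: 'CoDe'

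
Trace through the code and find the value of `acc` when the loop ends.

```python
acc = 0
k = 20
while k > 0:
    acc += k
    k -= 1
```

Let's trace through this code step by step.

Initialize: acc = 0
Initialize: k = 20
Entering loop: while k > 0:
After iteration 1: acc = 20, k = 19
After iteration 2: acc = 39, k = 18
After iteration 3: acc = 57, k = 17
After iteration 4: acc = 74, k = 16
After iteration 5: acc = 90, k = 15
After iteration 6: acc = 105, k = 14
After iteration 7: acc = 119, k = 13
After iteration 8: acc = 132, k = 12
After iteration 9: acc = 144, k = 11
After iteration 10: acc = 155, k = 10
After iteration 11: acc = 165, k = 9
After iteration 12: acc = 174, k = 8
After iteration 13: acc = 182, k = 7
After iteration 14: acc = 189, k = 6
After iteration 15: acc = 195, k = 5
After iteration 16: acc = 200, k = 4
After iteration 17: acc = 204, k = 3
After iteration 18: acc = 207, k = 2
After iteration 19: acc = 209, k = 1
After iteration 20: acc = 210, k = 0
Loop ends.

Final answer: 210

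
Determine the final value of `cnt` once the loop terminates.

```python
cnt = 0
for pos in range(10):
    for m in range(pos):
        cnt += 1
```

Let's trace through this code step by step.

Initialize: cnt = 0
Entering loop: for pos in range(10):
After iteration 1: pos = 0, cnt = 0
After iteration 2: pos = 1, cnt = 1, m = 0
After iteration 3: pos = 2, cnt = 3, m = 1
After iteration 4: pos = 3, cnt = 6, m = 2
After iteration 5: pos = 4, cnt = 10, m = 3
After iteration 6: pos = 5, cnt = 15, m = 4
After iteration 7: pos = 6, cnt = 21, m = 5
After iteration 8: pos = 7, cnt = 28, m = 6
After iteration 9: pos = 8, cnt = 36, m = 7
After iteration 10: pos = 9, cnt = 45, m = 8
Loop ends.

Final answer: 45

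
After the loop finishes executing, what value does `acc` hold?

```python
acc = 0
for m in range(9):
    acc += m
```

Let's trace through this code step by step.

Initialize: acc = 0
Entering loop: for m in range(9):
After iteration 1: m = 0, acc = 0
After iteration 2: m = 1, acc = 1
After iteration 3: m = 2, acc = 3
After iteration 4: m = 3, acc = 6
After iteration 5: m = 4, acc = 10
After iteration 6: m = 5, acc = 15
After iteration 7: m = 6, acc = 21
After iteration 8: m = 7, acc = 28
After iteration 9: m = 8, acc = 36
Loop ends.

Final answer: 36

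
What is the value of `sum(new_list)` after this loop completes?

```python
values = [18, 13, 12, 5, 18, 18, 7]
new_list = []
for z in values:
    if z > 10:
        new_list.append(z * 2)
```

Let's trace through this code step by step.

Initialize: values = [18, 13, 12, 5, 18, 18, 7]
Initialize: new_list = []
Entering loop: for z in values:
After iteration 1: z = 18, new_list = [36]
After iteration 2: z = 13, new_list = [36, 26]
After iteration 3: z = 12, new_list = [36, 26, 24]
After iteration 4: z = 5, new_list = [36, 26, 24]
After iteration 5: z = 18, new_list = [36, 26, 24, 36]
After iteration 6: z = 18, new_list = [36, 26, 24, 36, 36]
After iteration 7: z = 7, new_list = [36, 26, 24, 36, 36]
Loop ends.
sum(new_list) = 158

Final answer: 158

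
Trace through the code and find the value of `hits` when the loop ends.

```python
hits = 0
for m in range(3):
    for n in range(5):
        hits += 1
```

Let's trace through this code step by step.

Initialize: hits = 0
Entering loop: for m in range(3):
After iteration 1: m = 0, hits = 5
After iteration 2: m = 1, hits = 10
After iteration 3: m = 2, hits = 15
Loop ends.

Final answer: 15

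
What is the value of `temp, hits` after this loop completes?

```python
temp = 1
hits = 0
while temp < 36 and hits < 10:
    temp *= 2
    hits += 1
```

Let's trace through this code step by step.

Initialize: temp = 1
Initialize: hits = 0
Entering loop: while temp < 36 and hits < 10:
After iteration 1: temp = 2, hits = 1
After iteration 2: temp = 4, hits = 2
After iteration 3: temp = 8, hits = 3
After iteration 4: temp = 16, hits = 4
After iteration 5: temp = 32, hits = 5
After iteration 6: temp = 64, hits = 6
Loop ends.

Final answer: 64, 6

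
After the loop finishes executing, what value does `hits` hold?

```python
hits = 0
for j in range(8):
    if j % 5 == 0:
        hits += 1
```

Let's trace through this code step by step.

Initialize: hits = 0
Entering loop: for j in range(8):
After iteration 1: j = 0, hits = 1
After iteration 2: j = 1, hits = 1
After iteration 3: j = 2, hits = 1
After iteration 4: j = 3, hits = 1
After iteration 5: j = 4, hits = 1
After iteration 6: j = 5, hits = 2
After iteration 7: j = 6, hits = 2
After iteration 8: j = 7, hits = 2
Loop ends.

Final answer: 2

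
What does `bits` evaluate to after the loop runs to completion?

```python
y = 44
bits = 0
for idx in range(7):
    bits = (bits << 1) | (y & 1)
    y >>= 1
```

Let's trace through this code step by step.

Initialize: y = 44
Initialize: bits = 0
Entering loop: for idx in range(7):
After iteration 1: idx = 0, y = 22, bits = 0
After iteration 2: idx = 1, y = 11, bits = 0
After iteration 3: idx = 2, y = 5, bits = 1
After iteration 4: idx = 3, y = 2, bits = 3
After iteration 5: idx = 4, y = 1, bits = 6
After iteration 6: idx = 5, y = 0, bits = 13
After iteration 7: idx = 6, y = 0, bits = 26
Loop ends.

Final answer: 26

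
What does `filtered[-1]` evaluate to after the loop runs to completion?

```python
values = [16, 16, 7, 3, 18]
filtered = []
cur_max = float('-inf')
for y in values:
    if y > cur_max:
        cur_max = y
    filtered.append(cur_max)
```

Let's trace through this code step by step.

Initialize: values = [16, 16, 7, 3, 18]
Initialize: filtered = []
Initialize: cur_max = -inf
Entering loop: for y in values:
After iteration 1: y = 16, filtered = [16], cur_max = 16
After iteration 2: y = 16, filtered = [16, 16], cur_max = 16
After iteration 3: y = 7, filtered = [16, 16, 16], cur_max = 16
After iteration 4: y = 3, filtered = [16, 16, 16, 16], cur_max = 16
After iteration 5: y = 18, filtered = [16, 16, 16, 16, 18], cur_max = 18
Loop ends.
filtered[-1] = 18

Final answer: 18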